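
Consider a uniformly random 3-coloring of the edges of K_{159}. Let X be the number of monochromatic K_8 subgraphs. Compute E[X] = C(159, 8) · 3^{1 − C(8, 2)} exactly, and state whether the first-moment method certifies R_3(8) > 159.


E[X] = C(159, 8) · 3^{1 − 28} = 8471208603429 · 3^{−27} = 8471208603429/7625597484987.
As a reduced fraction: E[X] = 941245400381/847288609443 ≈ 1.111.
Is E[X] < 1? NO.
Since E[X] ≥ 1, the first-moment bound is inconclusive at n = 159; it does NOT by itself certify R_3(8) > 159.

E[X] = 941245400381/847288609443 ≈ 1.111; E[X] ≥ 1; first-moment method inconclusive here.


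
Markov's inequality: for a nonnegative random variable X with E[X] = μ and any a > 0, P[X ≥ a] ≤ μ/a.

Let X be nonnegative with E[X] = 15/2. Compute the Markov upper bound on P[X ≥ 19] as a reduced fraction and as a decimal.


μ = E[X] = 15/2, a = 19.
Markov: P[X ≥ 19] ≤ μ/a = (15/2)/19 = 15/38.
Numerically: ≈ 0.395.
(Since a = 19 > μ = 7.500, the bound 15/38 is < 1 and informative.)

P[X ≥ 19] ≤ 15/38 ≈ 0.395.


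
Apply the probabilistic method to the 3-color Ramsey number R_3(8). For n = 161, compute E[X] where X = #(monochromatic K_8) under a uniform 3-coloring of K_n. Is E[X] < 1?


E[X] = C(161, 8) · 3^{1 − 28} = 9383313279340 · 3^{−27} = 9383313279340/7625597484987.
As a reduced fraction: E[X] = 9383313279340/7625597484987 ≈ 1.23050.
Is E[X] < 1? NO.
Since E[X] ≥ 1, the first-moment bound is inconclusive at n = 161; it does NOT by itself certify R_3(8) > 161.

E[X] = 9383313279340/7625597484987 ≈ 1.23050; E[X] ≥ 1; first-moment method inconclusive here.


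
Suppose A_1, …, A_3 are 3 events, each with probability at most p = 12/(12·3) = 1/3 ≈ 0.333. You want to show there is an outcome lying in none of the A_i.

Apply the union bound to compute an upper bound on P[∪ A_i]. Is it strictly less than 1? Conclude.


Union bound: P[∪_{i=1}^{3} A_i] ≤ Σ_i P[A_i] ≤ 3·p = 3·(1/3) = 1.
Numerically: 1 ≈ 1.000.
Is 1 < 1? NO.
Since the bound 1 is ≥ 1, the union bound is uninformative here; it does NOT by itself certify existence.

3·p = 1 ≈ 1.000; existence NOT certified by the union bound.


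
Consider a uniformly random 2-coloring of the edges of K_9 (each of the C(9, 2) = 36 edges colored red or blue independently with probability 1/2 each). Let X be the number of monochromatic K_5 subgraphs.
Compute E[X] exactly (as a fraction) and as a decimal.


Let X = Σ_S X_S over the C(9, 5) = 126 subsets S of size 5, where X_S = 1 if the K_5 on S is monochromatic.
For a fixed S, the K_5 on S has C(5, 2) = 10 edges. P[all 10 edges red] = (1/2)^10, and likewise for blue, so P[monochromatic] = 2·(1/2)^10 = 2^{1 − 10} = 1/512.
By linearity of expectation: E[X] = C(9, 5) · 2^{1 − 10} = 126 · 1/512 = 63/256.
Numerically: E[X] ≈ 0.24609.

E[X] = C(9,5)·2^(1−C(5,2)) = 63/256 ≈ 0.24609.


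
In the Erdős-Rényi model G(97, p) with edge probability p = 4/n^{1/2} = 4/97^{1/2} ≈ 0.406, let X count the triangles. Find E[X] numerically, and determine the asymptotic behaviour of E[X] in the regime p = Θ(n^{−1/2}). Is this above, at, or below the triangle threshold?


Number of potential triangles: C(97, 3) = 147440.
Each occurs with probability p³ ≈ (0.406)³ ≈ 6.69919e-02.
By linearity: E[X] = C(97, 3)·p³ ≈ 147440 · 6.69919e-02 ≈ 9877.287.
Since α = 1/2 < 1, p = c/n^{1/2} ≫ 1/n is above the triangle threshold p ~ 1/n. Asymptotically E[X] ~ (c³/6)·n^{3(1−α)} = (4³/6)·n^{1.5} → ∞; triangles are abundant w.h.p.

E[X] ≈ 9877.287; in regime p = Θ(1/n^{1/2}) E[X] diverges (above the triangle threshold p ~ 1/n).


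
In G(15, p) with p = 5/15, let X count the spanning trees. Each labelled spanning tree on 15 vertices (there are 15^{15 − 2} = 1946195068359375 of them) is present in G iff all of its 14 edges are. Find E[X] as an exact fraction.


K_15 has 15^{15 − 2} = 1946195068359375 labelled spanning trees.
For each such spanning tree H, let X_H = 1 if all 14 edges of H are present in G. Then P[X_H = 1] = p^{14} = (1/3)^{14} = 1/4782969.
By linearity of expectation: E[X] = Σ_H E[X_H] = 1946195068359375 · p^{14} = 1946195068359375 · 1/4782969 = 1220703125/3.
Numerically: E[X] ≈ 4.069e+08.

E[X] = 1946195068359375 · (1/3)^{14} = 1220703125/3 ≈ 4.069e+08.


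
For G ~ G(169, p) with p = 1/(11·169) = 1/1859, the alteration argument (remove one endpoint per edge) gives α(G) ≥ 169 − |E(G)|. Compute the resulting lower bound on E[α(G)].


E[|E(G)|] = C(169, 2)·p = 14196 · (1/1859) = 84/11.
E[α(G)] ≥ n − E[|E(G)|] = 169 − 84/11 = 1775/11.
Numerically: ≈ 161.3636.
(This is only a lower bound; the true E[α(G)] may be larger.)

E[α(G)] ≥ 1775/11 ≈ 161.3636.


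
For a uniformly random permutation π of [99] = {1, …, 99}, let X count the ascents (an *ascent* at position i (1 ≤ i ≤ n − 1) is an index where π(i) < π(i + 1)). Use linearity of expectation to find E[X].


Write X = Σ X_I over i = 1, …, 98, with X_I the indicator of one ascent.
There are 98 indicators.
For each fixed i, the pair (π(i), π(i+1)) is a uniformly random ordered pair of distinct values from {1, …, 99}; by symmetry P[π(i) < π(i+1)] = 1/2.
By linearity: E[X] = 98 · (1/2) = (99 − 1) · (1/2) = 49 ≈ 49.00000.

E[X] = 49 = 49.00000.


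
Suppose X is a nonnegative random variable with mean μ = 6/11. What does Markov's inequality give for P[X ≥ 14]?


μ = E[X] = 6/11, a = 14.
Markov: P[X ≥ 14] ≤ μ/a = (6/11)/14 = 3/77.
Numerically: ≈ 0.039.
(Since a = 14 > μ = 0.545, the bound 3/77 is < 1 and informative.)

P[X ≥ 14] ≤ 3/77 ≈ 0.039.


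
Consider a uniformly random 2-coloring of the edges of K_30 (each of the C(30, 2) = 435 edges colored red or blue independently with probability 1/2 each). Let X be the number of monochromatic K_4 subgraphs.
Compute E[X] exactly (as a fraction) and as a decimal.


Let X = Σ_S X_S over the C(30, 4) = 27405 subsets S of size 4, where X_S = 1 if the K_4 on S is monochromatic.
For a fixed S, the K_4 on S has C(4, 2) = 6 edges. P[all 6 edges red] = (1/2)^6, and likewise for blue, so P[monochromatic] = 2·(1/2)^6 = 2^{1 − 6} = 1/32.
By linearity: E[X] = C(30, 4) · 2^{1 − 6} = 27405 · 1/32 = 27405/32.
Numerically: E[X] ≈ 856.4062.

E[X] = C(30,4)·2^(1−C(4,2)) = 27405/32 ≈ 856.4062.


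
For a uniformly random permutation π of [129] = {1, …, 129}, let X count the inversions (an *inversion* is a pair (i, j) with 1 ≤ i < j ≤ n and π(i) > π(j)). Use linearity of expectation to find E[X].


Write X = Σ X_I over the C(129, 2) = 8256 pairs i < j, with X_I the indicator of one inversion.
There are 8256 indicators.
For each fixed pair i < j, the values π(i) and π(j) are two distinct elements of {1, …, 129} in uniformly random order; by symmetry P[π(i) > π(j)] = 1/2.
By linearity: E[X] = 8256 · (1/2) = C(129, 2) · (1/2) = 8256/2 = 4128 ≈ 4128.00000.

E[X] = 4128 = 4128.00000.


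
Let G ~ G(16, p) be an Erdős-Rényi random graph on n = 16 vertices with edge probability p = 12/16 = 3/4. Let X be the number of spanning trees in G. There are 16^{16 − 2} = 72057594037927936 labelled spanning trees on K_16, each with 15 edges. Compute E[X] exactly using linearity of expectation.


K_16 has 16^{16 − 2} = 72057594037927936 labelled spanning trees.
For each such spanning tree H, let X_H = 1 if all 15 edges of H are present in G. Then P[X_H = 1] = p^{15} = (3/4)^{15} = 14348907/1073741824.
By linearity of expectation: E[X] = Σ_H E[X_H] = 72057594037927936 · p^{15} = 72057594037927936 · 14348907/1073741824 = 962938848411648.
Numerically: E[X] ≈ 9.63e+14.

E[X] = 72057594037927936 · (3/4)^{15} = 962938848411648 ≈ 9.63e+14.


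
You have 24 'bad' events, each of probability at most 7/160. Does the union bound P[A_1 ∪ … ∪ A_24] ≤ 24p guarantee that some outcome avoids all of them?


Union bound: P[∪_{i=1}^{24} A_i] ≤ Σ_i P[A_i] ≤ 24·p = 24·(7/160) = 21/20.
Numerically: 21/20 ≈ 1.050000.
Is 21/20 < 1? NO.
Since the bound 21/20 is ≥ 1, the union bound is uninformative here; it does NOT by itself certify existence.

24·p = 21/20 ≈ 1.050000; existence NOT certified by the union bound.


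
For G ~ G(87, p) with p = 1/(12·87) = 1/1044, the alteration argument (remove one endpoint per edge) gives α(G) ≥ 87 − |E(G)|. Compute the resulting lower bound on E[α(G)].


E[|E(G)|] = C(87, 2)·p = 3741 · (1/1044) = 43/12.
E[α(G)] ≥ n − E[|E(G)|] = 87 − 43/12 = 1001/12.
Numerically: ≈ 83.417.
(This is only a lower bound; the true E[α(G)] may be larger.)

E[α(G)] ≥ 1001/12 ≈ 83.417.


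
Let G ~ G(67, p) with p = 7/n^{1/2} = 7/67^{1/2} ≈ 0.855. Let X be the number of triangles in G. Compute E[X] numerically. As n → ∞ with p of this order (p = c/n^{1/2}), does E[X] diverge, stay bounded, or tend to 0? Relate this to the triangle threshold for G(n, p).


Number of potential triangles: C(67, 3) = 47905.
Each occurs with probability p³ ≈ (0.855)³ ≈ 6.25435e-01.
By linearity: E[X] = C(67, 3)·p³ ≈ 47905 · 6.25435e-01 ≈ 29961.445.
Since α = 1/2 < 1, p = c/n^{1/2} ≫ 1/n is above the triangle threshold p ~ 1/n. Asymptotically E[X] ~ (c³/6)·n^{3(1−α)} = (7³/6)·n^{1.5} → ∞; triangles are abundant w.h.p.

E[X] ≈ 29961.445; in regime p = Θ(1/n^{1/2}) E[X] diverges (above the triangle threshold p ~ 1/n).


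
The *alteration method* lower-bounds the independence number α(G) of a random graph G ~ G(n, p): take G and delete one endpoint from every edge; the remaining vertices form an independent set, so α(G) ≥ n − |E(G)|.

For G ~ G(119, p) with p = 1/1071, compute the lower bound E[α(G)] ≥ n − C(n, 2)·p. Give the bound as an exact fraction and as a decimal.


E[|E(G)|] = C(119, 2)·p = 7021 · (1/1071) = 59/9.
E[α(G)] ≥ n − E[|E(G)|] = 119 − 59/9 = 1012/9.
Numerically: ≈ 112.44444.
(This is only a lower bound; the true E[α(G)] may be larger.)

E[α(G)] ≥ 1012/9 ≈ 112.44444.


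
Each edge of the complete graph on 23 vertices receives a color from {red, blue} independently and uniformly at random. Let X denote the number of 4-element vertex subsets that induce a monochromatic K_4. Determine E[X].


Let X = Σ_S X_S over the C(23, 4) = 8855 subsets S of size 4, where X_S = 1 if the K_4 on S is monochromatic.
For a fixed S, the K_4 on S has C(4, 2) = 6 edges. P[all 6 edges red] = (1/2)^6, and likewise for blue, so P[monochromatic] = 2·(1/2)^6 = 2^{1 − 6} = 1/32.
By linearity of expectation: E[X] = C(23, 4) · 2^{1 − 6} = 8855 · 1/32 = 8855/32.
Numerically: E[X] ≈ 276.718750.

E[X] = C(23,4)·2^(1−C(4,2)) = 8855/32 ≈ 276.718750.


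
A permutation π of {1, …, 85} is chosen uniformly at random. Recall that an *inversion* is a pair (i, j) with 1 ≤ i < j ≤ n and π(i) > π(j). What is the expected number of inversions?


Write X = Σ X_I over the C(85, 2) = 3570 pairs i < j, with X_I the indicator of one inversion.
There are 3570 indicators.
For each fixed pair i < j, the values π(i) and π(j) are two distinct elements of {1, …, 85} in uniformly random order; by symmetry P[π(i) > π(j)] = 1/2.
By linearity: E[X] = 3570 · (1/2) = C(85, 2) · (1/2) = 3570/2 = 1785 ≈ 1785.000000.

E[X] = 1785 = 1785.000000.


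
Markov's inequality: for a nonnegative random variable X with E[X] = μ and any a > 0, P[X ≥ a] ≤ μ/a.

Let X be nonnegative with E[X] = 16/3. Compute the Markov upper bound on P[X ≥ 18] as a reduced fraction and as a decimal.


μ = E[X] = 16/3, a = 18.
Markov: P[X ≥ 18] ≤ μ/a = (16/3)/18 = 8/27.
Numerically: ≈ 0.2963.
(Since a = 18 > μ = 5.3333, the bound 8/27 is < 1 and informative.)

P[X ≥ 18] ≤ 8/27 ≈ 0.2963.


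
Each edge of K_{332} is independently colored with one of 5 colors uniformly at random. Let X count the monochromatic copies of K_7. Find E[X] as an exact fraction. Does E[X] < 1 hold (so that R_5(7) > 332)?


E[X] = C(332, 7) · 5^{1 − 21} = 82772214646616 · 5^{−20} = 82772214646616/95367431640625.
As a reduced fraction: E[X] = 82772214646616/95367431640625 ≈ 0.867930.
Is E[X] < 1? YES.
Since E[X] < 1, there exists a 5-coloring of K_{332} with no monochromatic K_7; hence R_5(7) > 332.

E[X] = 82772214646616/95367431640625 ≈ 0.867930; E[X] < 1, so R_5(7) > 332.


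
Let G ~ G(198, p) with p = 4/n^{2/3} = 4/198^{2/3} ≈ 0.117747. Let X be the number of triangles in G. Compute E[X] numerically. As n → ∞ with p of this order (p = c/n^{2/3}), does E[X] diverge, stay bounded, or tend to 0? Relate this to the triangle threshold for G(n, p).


Number of potential triangles: C(198, 3) = 1274196.
Each occurs with probability p³ ≈ (0.117747)³ ≈ 1.63248648e-03.
By linearity: E[X] = C(198, 3)·p³ ≈ 1274196 · 1.63248648e-03 ≈ 2080.107744.
Since α = 2/3 < 1, p = c/n^{2/3} ≫ 1/n is above the triangle threshold p ~ 1/n. Asymptotically E[X] ~ (c³/6)·n^{3(1−α)} = (4³/6)·n^{1} → ∞; triangles are abundant w.h.p.

E[X] ≈ 2080.107744; in regime p = Θ(1/n^{2/3}) E[X] diverges (above the triangle threshold p ~ 1/n).


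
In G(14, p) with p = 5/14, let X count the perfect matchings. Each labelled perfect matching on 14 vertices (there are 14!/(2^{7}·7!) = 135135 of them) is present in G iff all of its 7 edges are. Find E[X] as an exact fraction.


K_14 has 14!/(2^{7}·7!) = 135135 labelled perfect matchings.
For each such perfect matching H, let X_H = 1 if all 7 edges of H are present in G. Then P[X_H = 1] = p^{7} = (5/14)^{7} = 78125/105413504.
Summing the indicators: E[X] = Σ_H E[X_H] = 135135 · p^{7} = 135135 · 78125/105413504 = 1508203125/15059072.
Numerically: E[X] ≈ 100.2.

E[X] = 135135 · (5/14)^{7} = 1508203125/15059072 ≈ 100.2.


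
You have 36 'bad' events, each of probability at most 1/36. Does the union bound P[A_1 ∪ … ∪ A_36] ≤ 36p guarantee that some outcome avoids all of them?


Union bound: P[∪_{i=1}^{36} A_i] ≤ Σ_i P[A_i] ≤ 36·p = 36·(1/36) = 1.
Numerically: 1 ≈ 1.0000.
Is 1 < 1? NO.
Since the bound 1 is ≥ 1, the union bound is uninformative here; it does NOT by itself certify existence.

36·p = 1 ≈ 1.0000; existence NOT certified by the union bound.


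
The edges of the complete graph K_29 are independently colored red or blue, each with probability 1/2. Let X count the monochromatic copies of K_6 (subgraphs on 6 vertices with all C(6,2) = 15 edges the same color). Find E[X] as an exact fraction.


Let X = Σ_S X_S over the C(29, 6) = 475020 subsets S of size 6, where X_S = 1 if the K_6 on S is monochromatic.
For a fixed S, the K_6 on S has C(6, 2) = 15 edges. P[all 15 edges red] = (1/2)^15, and likewise for blue, so P[monochromatic] = 2·(1/2)^15 = 2^{1 − 15} = 1/16384.
By linearity: E[X] = C(29, 6) · 2^{1 − 15} = 475020 · 1/16384 = 118755/4096.
Numerically: E[X] ≈ 28.9929.

E[X] = C(29,6)·2^(1−C(6,2)) = 118755/4096 ≈ 28.9929.


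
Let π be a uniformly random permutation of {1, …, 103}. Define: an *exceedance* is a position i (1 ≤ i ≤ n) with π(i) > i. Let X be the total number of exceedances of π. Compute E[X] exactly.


Write X = Σ_{i=1}^{103} X_i, where X_i = 1_{π(i) > i}.
For each fixed i, π(i) is uniform over {1, …, 103} (marginal of a uniform permutation), so P[π(i) > i] = (n − i)/n. Summing: Σ_{i=1}^{103} (n − i)/n = (0 + 1 + … + 102)/103 = 103(103 − 1)/(2·103) = (103 − 1)/2.
Hence E[X] = Σ_{i=1}^{103} (103 − i)/103 = 51 ≈ 51.0000.

E[X] = 51 = 51.0000.


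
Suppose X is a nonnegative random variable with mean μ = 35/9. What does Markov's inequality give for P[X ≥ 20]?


μ = E[X] = 35/9, a = 20.
Markov: P[X ≥ 20] ≤ μ/a = (35/9)/20 = 7/36.
Numerically: ≈ 0.194.
(Since a = 20 > μ = 3.889, the bound 7/36 is < 1 and informative.)

P[X ≥ 20] ≤ 7/36 ≈ 0.194.


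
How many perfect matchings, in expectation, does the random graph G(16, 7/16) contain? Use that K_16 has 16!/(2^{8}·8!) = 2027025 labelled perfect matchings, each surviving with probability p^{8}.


K_16 has 16!/(2^{8}·8!) = 2027025 labelled perfect matchings.
For each such perfect matching H, let X_H = 1 if all 8 edges of H are present in G. Then P[X_H = 1] = p^{8} = (7/16)^{8} = 5764801/4294967296.
Summing the indicators: E[X] = Σ_H E[X_H] = 2027025 · p^{8} = 2027025 · 5764801/4294967296 = 11685395747025/4294967296.
Numerically: E[X] ≈ 2.72e+03.

E[X] = 2027025 · (7/16)^{8} = 11685395747025/4294967296 ≈ 2.72e+03.


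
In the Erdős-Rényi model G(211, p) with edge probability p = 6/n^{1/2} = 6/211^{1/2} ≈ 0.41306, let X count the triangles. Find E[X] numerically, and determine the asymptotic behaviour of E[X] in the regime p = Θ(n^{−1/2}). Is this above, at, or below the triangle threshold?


Number of potential triangles: C(211, 3) = 1543465.
Each occurs with probability p³ ≈ (0.41306)³ ≈ 7.0474186e-02.
By linearity: E[X] = C(211, 3)·p³ ≈ 1543465 · 7.0474186e-02 ≈ 108774.43946.
Since α = 1/2 < 1, p = c/n^{1/2} ≫ 1/n is above the triangle threshold p ~ 1/n. Asymptotically E[X] ~ (c³/6)·n^{3(1−α)} = (6³/6)·n^{1.5} → ∞; triangles are abundant w.h.p.

E[X] ≈ 108774.43946; in regime p = Θ(1/n^{1/2}) E[X] diverges (above the triangle threshold p ~ 1/n).


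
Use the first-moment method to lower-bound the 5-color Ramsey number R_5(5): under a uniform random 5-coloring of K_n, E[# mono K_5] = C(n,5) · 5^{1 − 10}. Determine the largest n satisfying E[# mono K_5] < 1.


We need C(n, 5) · 5^{1 − 10} < 1, i.e. C(n, 5) < 5^{10 − 1} = 1953125.
Check values of n near the boundary:
  n = 46: C(46, 5) = 1370754; 1370754 < 1953125? YES
  n = 47: C(47, 5) = 1533939; 1533939 < 1953125? YES
  n = 48: C(48, 5) = 1712304; 1712304 < 1953125? YES
  n = 49: C(49, 5) = 1906884; 1906884 < 1953125? YES
  n = 50: C(50, 5) = 2118760; 2118760 < 1953125? NO
The largest n with C(n, 5) < 1953125 is n = 49 (where E[X] = 1906884/1953125 ≈ 0.97632). Hence R_5(5) > 49, i.e. R_5(5) ≥ 50.

Largest n = 49; hence R_5(5) > 49.


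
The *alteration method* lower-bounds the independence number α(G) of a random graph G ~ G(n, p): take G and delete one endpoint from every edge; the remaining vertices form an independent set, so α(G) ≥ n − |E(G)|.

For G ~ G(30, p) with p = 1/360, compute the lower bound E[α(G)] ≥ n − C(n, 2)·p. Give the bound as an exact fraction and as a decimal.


E[|E(G)|] = C(30, 2)·p = 435 · (1/360) = 29/24.
E[α(G)] ≥ n − E[|E(G)|] = 30 − 29/24 = 691/24.
Numerically: ≈ 28.79167.
(This is only a lower bound; the true E[α(G)] may be larger.)

E[α(G)] ≥ 691/24 ≈ 28.79167.


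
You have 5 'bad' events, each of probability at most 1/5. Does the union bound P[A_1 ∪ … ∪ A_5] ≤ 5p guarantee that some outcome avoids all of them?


Union bound: P[∪_{i=1}^{5} A_i] ≤ Σ_i P[A_i] ≤ 5·p = 5·(1/5) = 1.
Numerically: 1 ≈ 1.0000.
Is 1 < 1? NO.
Since the bound 1 is ≥ 1, the union bound is uninformative here; it does NOT by itself certify existence.

5·p = 1 ≈ 1.0000; existence NOT certified by the union bound.


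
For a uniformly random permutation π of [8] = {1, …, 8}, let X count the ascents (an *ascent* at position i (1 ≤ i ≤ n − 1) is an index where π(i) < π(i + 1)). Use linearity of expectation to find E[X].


Write X = Σ X_I over i = 1, …, 7, with X_I the indicator of one ascent.
There are 7 indicators.
For each fixed i, the pair (π(i), π(i+1)) is a uniformly random ordered pair of distinct values from {1, …, 8}; by symmetry P[π(i) < π(i+1)] = 1/2.
By linearity: E[X] = 7 · (1/2) = (8 − 1) · (1/2) = 7/2 ≈ 3.50000.

E[X] = 7/2 = 3.50000.


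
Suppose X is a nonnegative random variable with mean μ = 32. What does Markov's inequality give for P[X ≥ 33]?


μ = E[X] = 32, a = 33.
Markov: P[X ≥ 33] ≤ μ/a = (32)/33 = 32/33.
Numerically: ≈ 0.970.
(Since a = 33 > μ = 32.000, the bound 32/33 is < 1 and informative.)

P[X ≥ 33] ≤ 32/33 ≈ 0.970.


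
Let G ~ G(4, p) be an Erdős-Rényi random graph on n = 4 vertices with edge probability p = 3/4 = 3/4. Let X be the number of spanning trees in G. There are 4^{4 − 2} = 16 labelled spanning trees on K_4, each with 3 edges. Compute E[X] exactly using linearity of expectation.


K_4 has 4^{4 − 2} = 16 labelled spanning trees.
For each such spanning tree H, let X_H = 1 if all 3 edges of H are present in G. Then P[X_H = 1] = p^{3} = (3/4)^{3} = 27/64.
Summing the indicators: E[X] = Σ_H E[X_H] = 16 · p^{3} = 16 · 27/64 = 27/4.
Numerically: E[X] ≈ 6.75.

E[X] = 16 · (3/4)^{3} = 27/4 ≈ 6.75.


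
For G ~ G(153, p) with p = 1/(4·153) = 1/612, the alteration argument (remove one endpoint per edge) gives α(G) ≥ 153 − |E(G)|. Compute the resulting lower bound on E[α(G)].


E[|E(G)|] = C(153, 2)·p = 11628 · (1/612) = 19.
E[α(G)] ≥ n − E[|E(G)|] = 153 − 19 = 134.
Numerically: ≈ 134.0000.
(This is only a lower bound; the true E[α(G)] may be larger.)

E[α(G)] ≥ 134 ≈ 134.0000.


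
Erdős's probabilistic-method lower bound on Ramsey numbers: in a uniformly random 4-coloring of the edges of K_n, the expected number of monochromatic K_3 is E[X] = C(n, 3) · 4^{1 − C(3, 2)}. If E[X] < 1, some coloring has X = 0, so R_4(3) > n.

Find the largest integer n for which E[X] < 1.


We need C(n, 3) · 4^{1 − 3} < 1, i.e. C(n, 3) < 4^{3 − 1} = 16.
Check values of n near the boundary:
  n = 3: C(3, 3) = 1; 1 < 16? YES
  n = 4: C(4, 3) = 4; 4 < 16? YES
  n = 5: C(5, 3) = 10; 10 < 16? YES
  n = 6: C(6, 3) = 20; 20 < 16? NO
  n = 7: C(7, 3) = 35; 35 < 16? NO
The largest n with C(n, 3) < 16 is n = 5 (where E[X] = 5/8 ≈ 0.625). Hence R_4(3) > 5, i.e. R_4(3) ≥ 6.

Largest n = 5; hence R_4(3) > 5.


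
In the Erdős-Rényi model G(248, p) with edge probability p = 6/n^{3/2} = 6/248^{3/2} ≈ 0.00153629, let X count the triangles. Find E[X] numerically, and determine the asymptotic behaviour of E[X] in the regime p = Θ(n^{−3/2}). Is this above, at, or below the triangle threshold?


Number of potential triangles: C(248, 3) = 2511496.
Each occurs with probability p³ ≈ (0.00153629)³ ≈ 3.62594479e-09.
By linearity: E[X] = C(248, 3)·p³ ≈ 2511496 · 3.62594479e-09 ≈ 0.009107.
Since α = 3/2 > 1, p = c/n^{3/2} = o(1/n) is below the triangle threshold p ~ 1/n. Asymptotically E[X] ~ (c³/6)·n^{3(1−α)} = (6³/6)·n^{-1.5} → 0, so by Markov's inequality G has no triangles w.h.p.

E[X] ≈ 0.009107; in regime p = Θ(1/n^{3/2}) E[X] tends to 0 (below the triangle threshold p ~ 1/n).


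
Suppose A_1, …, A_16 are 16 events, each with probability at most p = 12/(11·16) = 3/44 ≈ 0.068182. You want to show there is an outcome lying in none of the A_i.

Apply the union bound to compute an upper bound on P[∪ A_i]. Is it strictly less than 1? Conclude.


Union bound: P[∪_{i=1}^{16} A_i] ≤ Σ_i P[A_i] ≤ 16·p = 16·(3/44) = 12/11.
Numerically: 12/11 ≈ 1.090909.
Is 12/11 < 1? NO.
Since the bound 12/11 is ≥ 1, the union bound is uninformative here; it does NOT by itself certify existence.

16·p = 12/11 ≈ 1.090909; existence NOT certified by the union bound.


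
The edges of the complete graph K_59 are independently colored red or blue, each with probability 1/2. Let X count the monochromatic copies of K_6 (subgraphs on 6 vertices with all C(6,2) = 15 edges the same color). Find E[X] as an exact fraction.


Let X = Σ_S X_S over the C(59, 6) = 45057474 subsets S of size 6, where X_S = 1 if the K_6 on S is monochromatic.
For a fixed S, the K_6 on S has C(6, 2) = 15 edges. P[all 15 edges red] = (1/2)^15, and likewise for blue, so P[monochromatic] = 2·(1/2)^15 = 2^{1 − 15} = 1/16384.
By linearity: E[X] = C(59, 6) · 2^{1 − 15} = 45057474 · 1/16384 = 22528737/8192.
Numerically: E[X] ≈ 2750.090.

E[X] = C(59,6)·2^(1−C(6,2)) = 22528737/8192 ≈ 2750.090.


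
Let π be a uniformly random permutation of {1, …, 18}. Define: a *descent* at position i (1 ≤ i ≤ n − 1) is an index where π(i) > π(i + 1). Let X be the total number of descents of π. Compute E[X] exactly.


Write X = Σ X_I over i = 1, …, 17, with X_I the indicator of one descent.
There are 17 indicators.
For each fixed i, the pair (π(i), π(i+1)) is a uniformly random ordered pair of distinct values from {1, …, 18}; by symmetry P[π(i) > π(i+1)] = 1/2.
By linearity: E[X] = 17 · (1/2) = (18 − 1) · (1/2) = 17/2 ≈ 8.5000.

E[X] = 17/2 = 8.5000.


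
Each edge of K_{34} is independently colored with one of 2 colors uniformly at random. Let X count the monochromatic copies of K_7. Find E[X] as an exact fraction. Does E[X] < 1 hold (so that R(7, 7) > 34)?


E[X] = C(34, 7) · 2^{1 − 21} = 5379616 · 2^{−20} = 5379616/1048576.
As a reduced fraction: E[X] = 168113/32768 ≈ 5.1304.
Is E[X] < 1? NO.
Since E[X] ≥ 1, the first-moment bound is inconclusive at n = 34; it does NOT by itself certify R(7, 7) > 34.

E[X] = 168113/32768 ≈ 5.1304; E[X] ≥ 1; first-moment method inconclusive here.


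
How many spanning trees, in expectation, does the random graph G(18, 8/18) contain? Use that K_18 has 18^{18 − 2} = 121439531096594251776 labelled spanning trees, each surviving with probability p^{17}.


K_18 has 18^{18 − 2} = 121439531096594251776 labelled spanning trees.
For each such spanning tree H, let X_H = 1 if all 17 edges of H are present in G. Then P[X_H = 1] = p^{17} = (4/9)^{17} = 17179869184/16677181699666569.
By linearity of expectation: E[X] = Σ_H E[X_H] = 121439531096594251776 · p^{17} = 121439531096594251776 · 17179869184/16677181699666569 = 1125899906842624/9.
Numerically: E[X] ≈ 1.251e+14.

E[X] = 121439531096594251776 · (4/9)^{17} = 1125899906842624/9 ≈ 1.251e+14.


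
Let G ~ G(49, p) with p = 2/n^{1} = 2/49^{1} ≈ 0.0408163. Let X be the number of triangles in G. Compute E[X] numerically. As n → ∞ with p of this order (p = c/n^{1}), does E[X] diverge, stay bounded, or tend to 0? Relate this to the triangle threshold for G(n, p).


Number of potential triangles: C(49, 3) = 18424.
Each occurs with probability p³ ≈ (0.0408163)³ ≈ 6.79988780e-05.
By linearity: E[X] = C(49, 3)·p³ ≈ 18424 · 6.79988780e-05 ≈ 1.252811.
Here α = 1, so p = 2/n is exactly at the triangle threshold p ~ 1/n. Asymptotically E[X] → c³/6 = 2³/6 = 4/3 ≈ 1.333333, a bounded constant. In this regime the triangle count is asymptotically Poisson(c³/6).

E[X] ≈ 1.252811; in regime p = Θ(1/n^{1}) E[X] stays bounded (at the triangle threshold p ~ 1/n).


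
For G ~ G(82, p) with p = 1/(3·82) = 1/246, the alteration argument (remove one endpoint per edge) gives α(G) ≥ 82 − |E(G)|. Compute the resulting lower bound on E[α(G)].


E[|E(G)|] = C(82, 2)·p = 3321 · (1/246) = 27/2.
E[α(G)] ≥ n − E[|E(G)|] = 82 − 27/2 = 137/2.
Numerically: ≈ 68.5000.
(This is only a lower bound; the true E[α(G)] may be larger.)

E[α(G)] ≥ 137/2 ≈ 68.5000.


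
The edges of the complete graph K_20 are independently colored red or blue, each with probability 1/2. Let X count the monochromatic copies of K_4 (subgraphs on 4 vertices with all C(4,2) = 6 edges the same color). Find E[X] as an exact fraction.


Let X = Σ_S X_S over the C(20, 4) = 4845 subsets S of size 4, where X_S = 1 if the K_4 on S is monochromatic.
For a fixed S, the K_4 on S has C(4, 2) = 6 edges. P[all 6 edges red] = (1/2)^6, and likewise for blue, so P[monochromatic] = 2·(1/2)^6 = 2^{1 − 6} = 1/32.
Summing: E[X] = C(20, 4) · 2^{1 − 6} = 4845 · 1/32 = 4845/32.
Numerically: E[X] ≈ 151.406.

E[X] = C(20,4)·2^(1−C(4,2)) = 4845/32 ≈ 151.406.


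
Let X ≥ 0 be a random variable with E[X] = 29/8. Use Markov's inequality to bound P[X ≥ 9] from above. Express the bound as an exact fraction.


μ = E[X] = 29/8, a = 9.
Markov: P[X ≥ 9] ≤ μ/a = (29/8)/9 = 29/72.
Numerically: ≈ 0.403.
(Since a = 9 > μ = 3.625, the bound 29/72 is < 1 and informative.)

P[X ≥ 9] ≤ 29/72 ≈ 0.403.


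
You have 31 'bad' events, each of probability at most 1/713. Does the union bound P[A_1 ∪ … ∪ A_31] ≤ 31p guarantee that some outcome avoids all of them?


Union bound: P[∪_{i=1}^{31} A_i] ≤ Σ_i P[A_i] ≤ 31·p = 31·(1/713) = 1/23.
Numerically: 1/23 ≈ 0.0435.
Is 1/23 < 1? YES.
Since P[∪ A_i] ≤ 1/23 < 1, the complement has P[∩ A_i^c] ≥ 1 − 1/23 = 22/23 > 0, so some outcome avoids every A_i.

31·p = 1/23 ≈ 0.0435; existence CERTIFIED by the union bound.


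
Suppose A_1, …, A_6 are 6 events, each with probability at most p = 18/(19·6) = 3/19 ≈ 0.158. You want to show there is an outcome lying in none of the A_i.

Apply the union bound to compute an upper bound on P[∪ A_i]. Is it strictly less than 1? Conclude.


Union bound: P[∪_{i=1}^{6} A_i] ≤ Σ_i P[A_i] ≤ 6·p = 6·(3/19) = 18/19.
Numerically: 18/19 ≈ 0.947.
Is 18/19 < 1? YES.
Since P[∪ A_i] ≤ 18/19 < 1, the complement has P[∩ A_i^c] ≥ 1 − 18/19 = 1/19 > 0, so some outcome avoids every A_i.

6·p = 18/19 ≈ 0.947; existence CERTIFIED by the union bound.


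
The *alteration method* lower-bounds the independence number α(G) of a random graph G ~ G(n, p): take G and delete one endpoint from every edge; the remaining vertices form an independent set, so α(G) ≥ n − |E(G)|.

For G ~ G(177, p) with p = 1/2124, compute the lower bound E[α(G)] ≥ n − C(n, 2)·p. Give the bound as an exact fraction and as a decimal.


E[|E(G)|] = C(177, 2)·p = 15576 · (1/2124) = 22/3.
E[α(G)] ≥ n − E[|E(G)|] = 177 − 22/3 = 509/3.
Numerically: ≈ 169.667.
(This is only a lower bound; the true E[α(G)] may be larger.)

E[α(G)] ≥ 509/3 ≈ 169.667.


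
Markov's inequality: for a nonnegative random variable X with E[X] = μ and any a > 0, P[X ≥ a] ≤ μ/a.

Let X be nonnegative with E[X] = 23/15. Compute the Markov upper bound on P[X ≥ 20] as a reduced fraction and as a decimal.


μ = E[X] = 23/15, a = 20.
Markov: P[X ≥ 20] ≤ μ/a = (23/15)/20 = 23/300.
Numerically: ≈ 0.0767.
(Since a = 20 > μ = 1.5333, the bound 23/300 is < 1 and informative.)

P[X ≥ 20] ≤ 23/300 ≈ 0.0767.


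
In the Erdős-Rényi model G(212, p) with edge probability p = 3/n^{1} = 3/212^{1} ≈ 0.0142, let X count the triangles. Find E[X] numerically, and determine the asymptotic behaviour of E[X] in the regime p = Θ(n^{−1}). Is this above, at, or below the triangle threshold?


Number of potential triangles: C(212, 3) = 1565620.
Each occurs with probability p³ ≈ (0.0142)³ ≈ 2.83372e-06.
By linearity: E[X] = C(212, 3)·p³ ≈ 1565620 · 2.83372e-06 ≈ 4.437.
Here α = 1, so p = 3/n is exactly at the triangle threshold p ~ 1/n. Asymptotically E[X] → c³/6 = 3³/6 = 9/2 ≈ 4.500, a bounded constant. In this regime the triangle count is asymptotically Poisson(c³/6).

E[X] ≈ 4.437; in regime p = Θ(1/n^{1}) E[X] stays bounded (at the triangle threshold p ~ 1/n).


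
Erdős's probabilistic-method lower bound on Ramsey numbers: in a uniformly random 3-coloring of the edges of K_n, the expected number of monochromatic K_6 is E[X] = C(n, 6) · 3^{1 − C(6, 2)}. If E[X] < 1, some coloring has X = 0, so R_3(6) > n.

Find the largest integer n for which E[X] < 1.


We need C(n, 6) · 3^{1 − 15} < 1, i.e. C(n, 6) < 3^{15 − 1} = 4782969.
Check values of n near the boundary:
  n = 40: C(40, 6) = 3838380; 3838380 < 4782969? YES
  n = 41: C(41, 6) = 4496388; 4496388 < 4782969? YES
  n = 42: C(42, 6) = 5245786; 5245786 < 4782969? NO
  n = 43: C(43, 6) = 6096454; 6096454 < 4782969? NO
  n = 44: C(44, 6) = 7059052; 7059052 < 4782969? NO
The largest n with C(n, 6) < 4782969 is n = 41 (where E[X] = 1498796/1594323 ≈ 0.9401). Hence R_3(6) > 41, i.e. R_3(6) ≥ 42.

Largest n = 41; hence R_3(6) > 41.


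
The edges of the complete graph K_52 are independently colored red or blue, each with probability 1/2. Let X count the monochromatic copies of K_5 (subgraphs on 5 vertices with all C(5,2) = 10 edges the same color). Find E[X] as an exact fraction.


Let X = Σ_S X_S over the C(52, 5) = 2598960 subsets S of size 5, where X_S = 1 if the K_5 on S is monochromatic.
For a fixed S, the K_5 on S has C(5, 2) = 10 edges. P[all 10 edges red] = (1/2)^10, and likewise for blue, so P[monochromatic] = 2·(1/2)^10 = 2^{1 − 10} = 1/512.
By linearity of expectation: E[X] = C(52, 5) · 2^{1 − 10} = 2598960 · 1/512 = 162435/32.
Numerically: E[X] ≈ 5076.094.

E[X] = C(52,5)·2^(1−C(5,2)) = 162435/32 ≈ 5076.094.


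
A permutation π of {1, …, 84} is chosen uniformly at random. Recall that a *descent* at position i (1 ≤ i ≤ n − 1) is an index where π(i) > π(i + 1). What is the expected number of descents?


Write X = Σ X_I over i = 1, …, 83, with X_I the indicator of one descent.
There are 83 indicators.
For each fixed i, the pair (π(i), π(i+1)) is a uniformly random ordered pair of distinct values from {1, …, 84}; by symmetry P[π(i) > π(i+1)] = 1/2.
By linearity: E[X] = 83 · (1/2) = (84 − 1) · (1/2) = 83/2 ≈ 41.50000.

E[X] = 83/2 = 41.50000.


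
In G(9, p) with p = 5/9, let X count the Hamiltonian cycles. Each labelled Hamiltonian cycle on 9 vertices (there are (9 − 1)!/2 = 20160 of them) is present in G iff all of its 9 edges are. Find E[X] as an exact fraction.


K_9 has (9 − 1)!/2 = 20160 labelled Hamiltonian cycles.
For each such Hamiltonian cycle H, let X_H = 1 if all 9 edges of H are present in G. Then P[X_H = 1] = p^{9} = (5/9)^{9} = 1953125/387420489.
By linearity: E[X] = Σ_H E[X_H] = 20160 · p^{9} = 20160 · 1953125/387420489 = 4375000000/43046721.
Numerically: E[X] ≈ 101.634.

E[X] = 20160 · (5/9)^{9} = 4375000000/43046721 ≈ 101.634.


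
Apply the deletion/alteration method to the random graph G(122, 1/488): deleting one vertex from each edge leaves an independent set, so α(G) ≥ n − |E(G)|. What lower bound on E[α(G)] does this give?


E[|E(G)|] = C(122, 2)·p = 7381 · (1/488) = 121/8.
E[α(G)] ≥ n − E[|E(G)|] = 122 − 121/8 = 855/8.
Numerically: ≈ 106.87500.
(This is only a lower bound; the true E[α(G)] may be larger.)

E[α(G)] ≥ 855/8 ≈ 106.87500.


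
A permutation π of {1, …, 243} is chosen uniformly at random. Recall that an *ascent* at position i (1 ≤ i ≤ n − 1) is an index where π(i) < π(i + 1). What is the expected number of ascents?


Write X = Σ X_I over i = 1, …, 242, with X_I the indicator of one ascent.
There are 242 indicators.
For each fixed i, the pair (π(i), π(i+1)) is a uniformly random ordered pair of distinct values from {1, …, 243}; by symmetry P[π(i) < π(i+1)] = 1/2.
By linearity: E[X] = 242 · (1/2) = (243 − 1) · (1/2) = 121 ≈ 121.00000.

E[X] = 121 = 121.00000.


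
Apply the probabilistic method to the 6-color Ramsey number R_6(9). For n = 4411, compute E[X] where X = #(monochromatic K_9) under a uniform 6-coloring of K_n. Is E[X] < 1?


E[X] = C(4411, 9) · 6^{1 − 36} = 1727920475134582415883601405 · 6^{−35} = 1727920475134582415883601405/1719070799748422591028658176.
As a reduced fraction: E[X] = 1727920475134582415883601405/1719070799748422591028658176 ≈ 1.0051.
Is E[X] < 1? NO.
Since E[X] ≥ 1, the first-moment bound is inconclusive at n = 4411; it does NOT by itself certify R_6(9) > 4411.

E[X] = 1727920475134582415883601405/1719070799748422591028658176 ≈ 1.0051; E[X] ≥ 1; first-moment method inconclusive here.


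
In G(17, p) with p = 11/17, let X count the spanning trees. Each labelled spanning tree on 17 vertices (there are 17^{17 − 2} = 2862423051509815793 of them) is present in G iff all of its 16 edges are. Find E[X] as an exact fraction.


K_17 has 17^{17 − 2} = 2862423051509815793 labelled spanning trees.
For each such spanning tree H, let X_H = 1 if all 16 edges of H are present in G. Then P[X_H = 1] = p^{16} = (11/17)^{16} = 45949729863572161/48661191875666868481.
Summing the indicators: E[X] = Σ_H E[X_H] = 2862423051509815793 · p^{16} = 2862423051509815793 · 45949729863572161/48661191875666868481 = 45949729863572161/17.
Numerically: E[X] ≈ 2.7029e+15.

E[X] = 2862423051509815793 · (11/17)^{16} = 45949729863572161/17 ≈ 2.7029e+15.


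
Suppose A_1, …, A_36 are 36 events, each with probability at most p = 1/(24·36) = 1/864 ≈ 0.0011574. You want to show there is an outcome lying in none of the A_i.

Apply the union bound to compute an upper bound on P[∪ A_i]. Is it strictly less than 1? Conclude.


Union bound: P[∪_{i=1}^{36} A_i] ≤ Σ_i P[A_i] ≤ 36·p = 36·(1/864) = 1/24.
Numerically: 1/24 ≈ 0.0416667.
Is 1/24 < 1? YES.
Since P[∪ A_i] ≤ 1/24 < 1, the complement has P[∩ A_i^c] ≥ 1 − 1/24 = 23/24 > 0, so some outcome avoids every A_i.

36·p = 1/24 ≈ 0.0416667; existence CERTIFIED by the union bound.


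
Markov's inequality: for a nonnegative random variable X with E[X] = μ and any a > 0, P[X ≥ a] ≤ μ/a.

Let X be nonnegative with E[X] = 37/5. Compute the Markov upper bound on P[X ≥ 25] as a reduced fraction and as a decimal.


μ = E[X] = 37/5, a = 25.
Markov: P[X ≥ 25] ≤ μ/a = (37/5)/25 = 37/125.
Numerically: ≈ 0.296.
(Since a = 25 > μ = 7.400, the bound 37/125 is < 1 and informative.)

P[X ≥ 25] ≤ 37/125 ≈ 0.296.


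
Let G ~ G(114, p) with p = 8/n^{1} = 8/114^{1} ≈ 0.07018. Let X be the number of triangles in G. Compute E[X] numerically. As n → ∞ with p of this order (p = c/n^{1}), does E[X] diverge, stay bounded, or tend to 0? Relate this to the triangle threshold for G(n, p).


Number of potential triangles: C(114, 3) = 240464.
Each occurs with probability p³ ≈ (0.07018)³ ≈ 3.455854e-04.
By linearity: E[X] = C(114, 3)·p³ ≈ 240464 · 3.455854e-04 ≈ 83.1009.
Here α = 1, so p = 8/n is exactly at the triangle threshold p ~ 1/n. Asymptotically E[X] → c³/6 = 8³/6 = 256/3 ≈ 85.3333, a bounded constant. In this regime the triangle count is asymptotically Poisson(c³/6).

E[X] ≈ 83.1009; in regime p = Θ(1/n^{1}) E[X] stays bounded (at the triangle threshold p ~ 1/n).


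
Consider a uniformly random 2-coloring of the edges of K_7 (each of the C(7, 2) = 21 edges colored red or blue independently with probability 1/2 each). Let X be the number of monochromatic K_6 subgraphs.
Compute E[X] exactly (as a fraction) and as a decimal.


Let X = Σ_S X_S over the C(7, 6) = 7 subsets S of size 6, where X_S = 1 if the K_6 on S is monochromatic.
For a fixed S, the K_6 on S has C(6, 2) = 15 edges. P[all 15 edges red] = (1/2)^15, and likewise for blue, so P[monochromatic] = 2·(1/2)^15 = 2^{1 − 15} = 1/16384.
By linearity of expectation: E[X] = C(7, 6) · 2^{1 − 15} = 7 · 1/16384 = 7/16384.
Numerically: E[X] ≈ 0.00043.

E[X] = C(7,6)·2^(1−C(6,2)) = 7/16384 ≈ 0.00043.


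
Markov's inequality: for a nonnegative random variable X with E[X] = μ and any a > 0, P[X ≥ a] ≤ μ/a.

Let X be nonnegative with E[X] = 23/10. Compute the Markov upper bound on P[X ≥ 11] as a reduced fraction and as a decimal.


μ = E[X] = 23/10, a = 11.
Markov: P[X ≥ 11] ≤ μ/a = (23/10)/11 = 23/110.
Numerically: ≈ 0.209.
(Since a = 11 > μ = 2.300, the bound 23/110 is < 1 and informative.)

P[X ≥ 11] ≤ 23/110 ≈ 0.209.


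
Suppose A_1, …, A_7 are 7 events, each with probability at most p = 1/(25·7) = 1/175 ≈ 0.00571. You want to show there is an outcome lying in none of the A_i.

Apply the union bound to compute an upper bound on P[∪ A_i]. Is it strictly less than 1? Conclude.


Union bound: P[∪_{i=1}^{7} A_i] ≤ Σ_i P[A_i] ≤ 7·p = 7·(1/175) = 1/25.
Numerically: 1/25 ≈ 0.04000.
Is 1/25 < 1? YES.
Since P[∪ A_i] ≤ 1/25 < 1, the complement has P[∩ A_i^c] ≥ 1 − 1/25 = 24/25 > 0, so some outcome avoids every A_i.

7·p = 1/25 ≈ 0.04000; existence CERTIFIED by the union bound.


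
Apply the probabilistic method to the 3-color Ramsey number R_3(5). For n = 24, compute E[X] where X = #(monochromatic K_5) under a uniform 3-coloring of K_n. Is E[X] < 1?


E[X] = C(24, 5) · 3^{1 − 10} = 42504 · 3^{−9} = 42504/19683.
As a reduced fraction: E[X] = 14168/6561 ≈ 2.1594269.
Is E[X] < 1? NO.
Since E[X] ≥ 1, the first-moment bound is inconclusive at n = 24; it does NOT by itself certify R_3(5) > 24.

E[X] = 14168/6561 ≈ 2.1594269; E[X] ≥ 1; first-moment method inconclusive here.
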